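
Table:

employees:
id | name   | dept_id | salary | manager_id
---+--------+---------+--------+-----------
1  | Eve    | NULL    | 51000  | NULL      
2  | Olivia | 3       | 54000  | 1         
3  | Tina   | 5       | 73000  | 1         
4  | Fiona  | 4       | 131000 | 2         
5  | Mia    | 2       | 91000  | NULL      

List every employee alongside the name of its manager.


This is a self-join: employees is joined to a second copy of itself, matching each row's manager_id to another row's id. Use LEFT JOIN so rows with manager_id=NULL are kept.
  - employee 1 (Eve): manager_id=NULL -> NULL
  - employee 2 (Olivia): manager_id=1 -> Eve
  - employee 3 (Tina): manager_id=1 -> Eve
  - employee 4 (Fiona): manager_id=2 -> Olivia
  - employee 5 (Mia): manager_id=NULL -> NULL

SQL:
SELECT a.name AS item, b.name AS manager
FROM employees a
LEFT JOIN employees b ON a.manager_id = b.id

Result:
item   | manager
-------+--------
Eve    | NULL   
Olivia | Eve    
Tina   | Eve    
Fiona  | Olivia 
Mia    | NULL   


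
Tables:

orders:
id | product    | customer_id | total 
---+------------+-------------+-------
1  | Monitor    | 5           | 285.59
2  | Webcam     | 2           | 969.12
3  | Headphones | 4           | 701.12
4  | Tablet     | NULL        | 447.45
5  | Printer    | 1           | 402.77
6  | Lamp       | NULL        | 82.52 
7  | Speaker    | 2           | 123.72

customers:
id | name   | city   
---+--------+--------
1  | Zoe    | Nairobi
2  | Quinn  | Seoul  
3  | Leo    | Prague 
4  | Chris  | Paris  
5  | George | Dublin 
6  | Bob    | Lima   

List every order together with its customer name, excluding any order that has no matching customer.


INNER JOIN keeps only orders rows whose customer_id matches an id in customers. Walk through each order:
  - order 1 (Monitor): customer_id=5 -> matches George
  - order 2 (Webcam): customer_id=2 -> matches Quinn
  - order 3 (Headphones): customer_id=4 -> matches Chris
  - order 4 (Tablet): customer_id=NULL, no match -> dropped
  - order 5 (Printer): customer_id=1 -> matches Zoe
  - order 6 (Lamp): customer_id=NULL, no match -> dropped
  - order 7 (Speaker): customer_id=2 -> matches Quinn
So 2 of 7 rows are dropped.

SQL:
SELECT a.product, b.name AS customer
FROM orders a
INNER JOIN customers b ON a.customer_id = b.id

Result:
product    | customer
-----------+---------
Monitor    | George  
Webcam     | Quinn   
Headphones | Chris   
Printer    | Zoe     
Speaker    | Quinn   


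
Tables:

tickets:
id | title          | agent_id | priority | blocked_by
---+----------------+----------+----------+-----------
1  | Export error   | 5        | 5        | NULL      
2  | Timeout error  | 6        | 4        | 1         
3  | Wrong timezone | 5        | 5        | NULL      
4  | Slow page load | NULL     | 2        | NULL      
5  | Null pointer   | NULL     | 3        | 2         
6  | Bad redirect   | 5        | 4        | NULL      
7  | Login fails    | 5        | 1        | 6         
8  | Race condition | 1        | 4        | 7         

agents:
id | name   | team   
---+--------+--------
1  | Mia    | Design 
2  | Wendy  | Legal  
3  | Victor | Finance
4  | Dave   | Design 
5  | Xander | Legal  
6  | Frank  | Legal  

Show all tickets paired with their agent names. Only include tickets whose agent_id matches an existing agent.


INNER JOIN keeps only tickets rows whose agent_id matches an id in agents. Walk through each ticket:
  - ticket 1 (Export error): agent_id=5 -> matches Xander
  - ticket 2 (Timeout error): agent_id=6 -> matches Frank
  - ticket 3 (Wrong timezone): agent_id=5 -> matches Xander
  - ticket 4 (Slow page load): agent_id=NULL, no match -> dropped
  - ticket 5 (Null pointer): agent_id=NULL, no match -> dropped
  - ticket 6 (Bad redirect): agent_id=5 -> matches Xander
  - ticket 7 (Login fails): agent_id=5 -> matches Xander
  - ticket 8 (Race condition): agent_id=1 -> matches Mia
So 2 of 8 rows are dropped.

SQL:
SELECT a.title, b.name AS agent
FROM tickets a
INNER JOIN agents b ON a.agent_id = b.id

Result:
title          | agent 
---------------+-------
Export error   | Xander
Timeout error  | Frank 
Wrong timezone | Xander
Bad redirect   | Xander
Login fails    | Xander
Race condition | Mia   


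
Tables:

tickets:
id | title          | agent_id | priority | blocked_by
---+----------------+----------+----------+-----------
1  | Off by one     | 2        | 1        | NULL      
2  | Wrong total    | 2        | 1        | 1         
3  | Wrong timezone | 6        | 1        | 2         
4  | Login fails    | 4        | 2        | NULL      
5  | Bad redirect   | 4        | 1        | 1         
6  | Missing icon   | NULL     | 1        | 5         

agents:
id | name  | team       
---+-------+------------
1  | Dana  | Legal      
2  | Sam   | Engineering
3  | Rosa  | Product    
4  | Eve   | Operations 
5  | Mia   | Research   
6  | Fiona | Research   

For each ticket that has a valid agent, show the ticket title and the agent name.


INNER JOIN keeps only tickets rows whose agent_id matches an id in agents. Walk through each ticket:
  - ticket 1 (Off by one): agent_id=2 -> matches Sam
  - ticket 2 (Wrong total): agent_id=2 -> matches Sam
  - ticket 3 (Wrong timezone): agent_id=6 -> matches Fiona
  - ticket 4 (Login fails): agent_id=4 -> matches Eve
  - ticket 5 (Bad redirect): agent_id=4 -> matches Eve
  - ticket 6 (Missing icon): agent_id=NULL, no match -> dropped
So 1 of 6 rows is dropped.

SQL:
SELECT a.title, b.name AS agent
FROM tickets a
INNER JOIN agents b ON a.agent_id = b.id

Result:
title          | agent
---------------+------
Off by one     | Sam  
Wrong total    | Sam  
Wrong timezone | Fiona
Login fails    | Eve  
Bad redirect   | Eve  


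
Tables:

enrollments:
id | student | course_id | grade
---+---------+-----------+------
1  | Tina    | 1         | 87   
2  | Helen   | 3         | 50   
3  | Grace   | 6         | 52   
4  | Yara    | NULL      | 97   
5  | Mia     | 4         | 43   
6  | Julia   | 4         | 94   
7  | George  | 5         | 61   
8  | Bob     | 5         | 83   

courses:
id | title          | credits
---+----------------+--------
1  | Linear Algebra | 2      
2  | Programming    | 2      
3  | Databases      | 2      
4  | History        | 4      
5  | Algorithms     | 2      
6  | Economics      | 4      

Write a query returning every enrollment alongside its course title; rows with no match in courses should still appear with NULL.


LEFT JOIN keeps every row from enrollments (the left table); where course_id has no match in courses, the course columns become NULL. Walk through each enrollment:
  - enrollment 1 (Tina): course_id=1 -> matches Linear Algebra
  - enrollment 2 (Helen): course_id=3 -> matches Databases
  - enrollment 3 (Grace): course_id=6 -> matches Economics
  - enrollment 4 (Yara): course_id=NULL, no match -> kept with NULL
  - enrollment 5 (Mia): course_id=4 -> matches History
  - enrollment 6 (Julia): course_id=4 -> matches History
  - enrollment 7 (George): course_id=5 -> matches Algorithms
  - enrollment 8 (Bob): course_id=5 -> matches Algorithms
All 8 rows appear; 1 has NULL course.

SQL:
SELECT a.student, b.title AS course
FROM enrollments a
LEFT JOIN courses b ON a.course_id = b.id

Result:
student | course        
--------+---------------
Tina    | Linear Algebra
Helen   | Databases     
Grace   | Economics     
Yara    | NULL          
Mia     | History       
Julia   | History       
George  | Algorithms    
Bob     | Algorithms    


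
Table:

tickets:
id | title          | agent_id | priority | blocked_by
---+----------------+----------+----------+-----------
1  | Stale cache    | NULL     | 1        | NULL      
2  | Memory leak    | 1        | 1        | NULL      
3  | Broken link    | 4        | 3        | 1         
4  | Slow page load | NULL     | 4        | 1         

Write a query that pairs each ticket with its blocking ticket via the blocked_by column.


This is a self-join: tickets is joined to a second copy of itself, matching each row's blocked_by to another row's id. Use LEFT JOIN so rows with blocked_by=NULL are kept.
  - ticket 1 (Stale cache): blocked_by=NULL -> NULL
  - ticket 2 (Memory leak): blocked_by=NULL -> NULL
  - ticket 3 (Broken link): blocked_by=1 -> Stale cache
  - ticket 4 (Slow page load): blocked_by=1 -> Stale cache

SQL:
SELECT a.title AS item, b.title AS blocked_by
FROM tickets a
LEFT JOIN tickets b ON a.blocked_by = b.id

Result:
item           | blocked_by 
---------------+------------
Stale cache    | NULL       
Memory leak    | NULL       
Broken link    | Stale cache
Slow page load | Stale cache


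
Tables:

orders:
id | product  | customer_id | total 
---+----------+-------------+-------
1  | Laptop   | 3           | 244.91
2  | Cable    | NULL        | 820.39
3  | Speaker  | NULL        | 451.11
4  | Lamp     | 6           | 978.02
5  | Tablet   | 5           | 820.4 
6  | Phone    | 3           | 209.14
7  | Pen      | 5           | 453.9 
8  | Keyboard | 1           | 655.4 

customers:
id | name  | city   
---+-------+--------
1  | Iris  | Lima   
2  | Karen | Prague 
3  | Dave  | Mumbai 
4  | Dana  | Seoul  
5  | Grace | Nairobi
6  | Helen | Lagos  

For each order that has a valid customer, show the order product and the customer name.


INNER JOIN keeps only orders rows whose customer_id matches an id in customers. Walk through each order:
  - order 1 (Laptop): customer_id=3 -> matches Dave
  - order 2 (Cable): customer_id=NULL, no match -> dropped
  - order 3 (Speaker): customer_id=NULL, no match -> dropped
  - order 4 (Lamp): customer_id=6 -> matches Helen
  - order 5 (Tablet): customer_id=5 -> matches Grace
  - order 6 (Phone): customer_id=3 -> matches Dave
  - order 7 (Pen): customer_id=5 -> matches Grace
  - order 8 (Keyboard): customer_id=1 -> matches Iris
So 2 of 8 rows are dropped.

SQL:
SELECT a.product, b.name AS customer
FROM orders a
INNER JOIN customers b ON a.customer_id = b.id

Result:
product  | customer
---------+---------
Laptop   | Dave    
Lamp     | Helen   
Tablet   | Grace   
Phone    | Dave    
Pen      | Grace   
Keyboard | Iris    


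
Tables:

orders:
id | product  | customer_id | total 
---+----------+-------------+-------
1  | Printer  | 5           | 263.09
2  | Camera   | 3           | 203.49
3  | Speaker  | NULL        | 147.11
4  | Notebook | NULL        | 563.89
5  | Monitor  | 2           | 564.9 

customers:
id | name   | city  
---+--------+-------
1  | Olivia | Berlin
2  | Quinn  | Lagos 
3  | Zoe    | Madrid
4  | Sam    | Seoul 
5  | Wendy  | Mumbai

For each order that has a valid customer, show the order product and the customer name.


INNER JOIN keeps only orders rows whose customer_id matches an id in customers. Walk through each order:
  - order 1 (Printer): customer_id=5 -> matches Wendy
  - order 2 (Camera): customer_id=3 -> matches Zoe
  - order 3 (Speaker): customer_id=NULL, no match -> dropped
  - order 4 (Notebook): customer_id=NULL, no match -> dropped
  - order 5 (Monitor): customer_id=2 -> matches Quinn
So 2 of 5 rows are dropped.

SQL:
SELECT a.product, b.name AS customer
FROM orders a
INNER JOIN customers b ON a.customer_id = b.id

Result:
product | customer
--------+---------
Printer | Wendy   
Camera  | Zoe     
Monitor | Quinn   


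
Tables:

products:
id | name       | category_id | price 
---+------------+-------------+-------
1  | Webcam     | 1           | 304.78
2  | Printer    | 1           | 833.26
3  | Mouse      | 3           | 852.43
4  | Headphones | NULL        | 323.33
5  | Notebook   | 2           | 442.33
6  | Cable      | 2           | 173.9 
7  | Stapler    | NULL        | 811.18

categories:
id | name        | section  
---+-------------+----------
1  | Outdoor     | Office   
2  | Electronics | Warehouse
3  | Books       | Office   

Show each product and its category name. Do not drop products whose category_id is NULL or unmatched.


LEFT JOIN keeps every row from products (the left table); where category_id has no match in categories, the category columns become NULL. Walk through each product:
  - product 1 (Webcam): category_id=1 -> matches Outdoor
  - product 2 (Printer): category_id=1 -> matches Outdoor
  - product 3 (Mouse): category_id=3 -> matches Books
  - product 4 (Headphones): category_id=NULL, no match -> kept with NULL
  - product 5 (Notebook): category_id=2 -> matches Electronics
  - product 6 (Cable): category_id=2 -> matches Electronics
  - product 7 (Stapler): category_id=NULL, no match -> kept with NULL
All 7 rows appear; 2 have NULL category.

SQL:
SELECT a.name, b.name AS category
FROM products a
LEFT JOIN categories b ON a.category_id = b.id

Result:
name       | category   
-----------+------------
Webcam     | Outdoor    
Printer    | Outdoor    
Mouse      | Books      
Headphones | NULL       
Notebook   | Electronics
Cable      | Electronics
Stapler    | NULL       


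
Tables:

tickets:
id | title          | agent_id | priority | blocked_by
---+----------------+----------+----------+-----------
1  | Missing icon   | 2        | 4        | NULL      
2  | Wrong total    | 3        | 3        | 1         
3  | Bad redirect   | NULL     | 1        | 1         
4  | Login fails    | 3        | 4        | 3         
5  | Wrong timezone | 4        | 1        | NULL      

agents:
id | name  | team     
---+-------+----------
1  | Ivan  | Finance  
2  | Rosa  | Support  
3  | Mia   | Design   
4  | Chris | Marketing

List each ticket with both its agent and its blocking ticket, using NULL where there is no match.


Two LEFT JOINs from the same base table tickets: one to agents via agent_id, one to tickets itself via blocked_by. Both are LEFT so every ticket is preserved.
Match against agents:
  - ticket 1 (Missing icon): agent_id=2 -> matches Rosa
  - ticket 2 (Wrong total): agent_id=3 -> matches Mia
  - ticket 3 (Bad redirect): agent_id=NULL, no match -> kept with NULL
  - ticket 4 (Login fails): agent_id=3 -> matches Mia
  - ticket 5 (Wrong timezone): agent_id=4 -> matches Chris
Match against tickets (self):
  - ticket 1 (Missing icon): blocked_by=NULL -> NULL
  - ticket 2 (Wrong total): blocked_by=1 -> Missing icon
  - ticket 3 (Bad redirect): blocked_by=1 -> Missing icon
  - ticket 4 (Login fails): blocked_by=3 -> Bad redirect
  - ticket 5 (Wrong timezone): blocked_by=NULL -> NULL

SQL:
SELECT a.title, b.name AS agent, c.title AS blocked_by
FROM tickets a
LEFT JOIN agents b ON a.agent_id = b.id
LEFT JOIN tickets c ON a.blocked_by = c.id

Result:
title          | agent | blocked_by  
---------------+-------+-------------
Missing icon   | Rosa  | NULL        
Wrong total    | Mia   | Missing icon
Bad redirect   | NULL  | Missing icon
Login fails    | Mia   | Bad redirect
Wrong timezone | Chris | NULL        


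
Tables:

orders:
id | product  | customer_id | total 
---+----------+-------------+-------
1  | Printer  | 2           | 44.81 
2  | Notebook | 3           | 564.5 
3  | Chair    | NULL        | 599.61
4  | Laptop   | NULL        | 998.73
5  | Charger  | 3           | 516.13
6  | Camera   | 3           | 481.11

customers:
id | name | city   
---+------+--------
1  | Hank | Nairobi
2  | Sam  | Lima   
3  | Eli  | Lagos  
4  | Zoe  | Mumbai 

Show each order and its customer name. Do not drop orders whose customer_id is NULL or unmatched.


LEFT JOIN keeps every row from orders (the left table); where customer_id has no match in customers, the customer columns become NULL. Walk through each order:
  - order 1 (Printer): customer_id=2 -> matches Sam
  - order 2 (Notebook): customer_id=3 -> matches Eli
  - order 3 (Chair): customer_id=NULL, no match -> kept with NULL
  - order 4 (Laptop): customer_id=NULL, no match -> kept with NULL
  - order 5 (Charger): customer_id=3 -> matches Eli
  - order 6 (Camera): customer_id=3 -> matches Eli
All 6 rows appear; 2 have NULL customer.

SQL:
SELECT a.product, b.name AS customer
FROM orders a
LEFT JOIN customers b ON a.customer_id = b.id

Result:
product  | customer
---------+---------
Printer  | Sam     
Notebook | Eli     
Chair    | NULL    
Laptop   | NULL    
Charger  | Eli     
Camera   | Eli     


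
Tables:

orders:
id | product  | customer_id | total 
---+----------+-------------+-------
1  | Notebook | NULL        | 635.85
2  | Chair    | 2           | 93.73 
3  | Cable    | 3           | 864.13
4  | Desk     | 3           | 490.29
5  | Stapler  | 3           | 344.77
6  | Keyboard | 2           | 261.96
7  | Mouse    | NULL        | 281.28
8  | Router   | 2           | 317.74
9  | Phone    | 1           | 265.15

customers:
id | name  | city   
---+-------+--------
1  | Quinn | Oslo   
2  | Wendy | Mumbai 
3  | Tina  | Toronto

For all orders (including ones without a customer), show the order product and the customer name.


LEFT JOIN keeps every row from orders (the left table); where customer_id has no match in customers, the customer columns become NULL. Walk through each order:
  - order 1 (Notebook): customer_id=NULL, no match -> kept with NULL
  - order 2 (Chair): customer_id=2 -> matches Wendy
  - order 3 (Cable): customer_id=3 -> matches Tina
  - order 4 (Desk): customer_id=3 -> matches Tina
  - order 5 (Stapler): customer_id=3 -> matches Tina
  - order 6 (Keyboard): customer_id=2 -> matches Wendy
  - order 7 (Mouse): customer_id=NULL, no match -> kept with NULL
  - order 8 (Router): customer_id=2 -> matches Wendy
  - order 9 (Phone): customer_id=1 -> matches Quinn
All 9 rows appear; 2 have NULL customer.

SQL:
SELECT a.product, b.name AS customer
FROM orders a
LEFT JOIN customers b ON a.customer_id = b.id

Result:
product  | customer
---------+---------
Notebook | NULL    
Chair    | Wendy   
Cable    | Tina    
Desk     | Tina    
Stapler  | Tina    
Keyboard | Wendy   
Mouse    | NULL    
Router   | Wendy   
Phone    | Quinn   


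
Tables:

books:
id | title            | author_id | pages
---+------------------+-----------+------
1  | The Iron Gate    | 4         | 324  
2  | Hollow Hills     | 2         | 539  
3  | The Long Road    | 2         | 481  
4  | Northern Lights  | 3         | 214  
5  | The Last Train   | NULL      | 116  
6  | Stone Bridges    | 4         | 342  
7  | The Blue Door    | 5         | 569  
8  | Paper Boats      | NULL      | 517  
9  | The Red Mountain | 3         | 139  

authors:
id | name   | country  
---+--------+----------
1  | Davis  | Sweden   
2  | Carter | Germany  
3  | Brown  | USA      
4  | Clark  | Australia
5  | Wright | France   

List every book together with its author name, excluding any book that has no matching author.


INNER JOIN keeps only books rows whose author_id matches an id in authors. Walk through each book:
  - book 1 (The Iron Gate): author_id=4 -> matches Clark
  - book 2 (Hollow Hills): author_id=2 -> matches Carter
  - book 3 (The Long Road): author_id=2 -> matches Carter
  - book 4 (Northern Lights): author_id=3 -> matches Brown
  - book 5 (The Last Train): author_id=NULL, no match -> dropped
  - book 6 (Stone Bridges): author_id=4 -> matches Clark
  - book 7 (The Blue Door): author_id=5 -> matches Wright
  - book 8 (Paper Boats): author_id=NULL, no match -> dropped
  - book 9 (The Red Mountain): author_id=3 -> matches Brown
So 2 of 9 rows are dropped.

SQL:
SELECT a.title, b.name AS author
FROM books a
INNER JOIN authors b ON a.author_id = b.id

Result:
title            | author
-----------------+-------
The Iron Gate    | Clark 
Hollow Hills     | Carter
The Long Road    | Carter
Northern Lights  | Brown 
Stone Bridges    | Clark 
The Blue Door    | Wright
The Red Mountain | Brown 


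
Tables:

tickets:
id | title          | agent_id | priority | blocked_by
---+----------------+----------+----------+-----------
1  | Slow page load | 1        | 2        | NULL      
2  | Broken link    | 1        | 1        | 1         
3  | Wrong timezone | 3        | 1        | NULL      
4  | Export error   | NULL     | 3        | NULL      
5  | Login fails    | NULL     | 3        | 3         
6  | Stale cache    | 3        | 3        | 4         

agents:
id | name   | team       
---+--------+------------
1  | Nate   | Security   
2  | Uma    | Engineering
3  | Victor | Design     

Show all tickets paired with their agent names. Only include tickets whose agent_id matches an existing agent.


INNER JOIN keeps only tickets rows whose agent_id matches an id in agents. Walk through each ticket:
  - ticket 1 (Slow page load): agent_id=1 -> matches Nate
  - ticket 2 (Broken link): agent_id=1 -> matches Nate
  - ticket 3 (Wrong timezone): agent_id=3 -> matches Victor
  - ticket 4 (Export error): agent_id=NULL, no match -> dropped
  - ticket 5 (Login fails): agent_id=NULL, no match -> dropped
  - ticket 6 (Stale cache): agent_id=3 -> matches Victor
So 2 of 6 rows are dropped.

SQL:
SELECT a.title, b.name AS agent
FROM tickets a
INNER JOIN agents b ON a.agent_id = b.id

Result:
title          | agent 
---------------+-------
Slow page load | Nate  
Broken link    | Nate  
Wrong timezone | Victor
Stale cache    | Victor


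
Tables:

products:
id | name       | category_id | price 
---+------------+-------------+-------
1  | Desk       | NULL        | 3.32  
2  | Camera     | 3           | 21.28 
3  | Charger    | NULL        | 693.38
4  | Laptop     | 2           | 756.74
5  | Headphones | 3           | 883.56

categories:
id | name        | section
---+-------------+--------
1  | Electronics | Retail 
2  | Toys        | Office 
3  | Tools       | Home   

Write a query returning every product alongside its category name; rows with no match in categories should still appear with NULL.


LEFT JOIN keeps every row from products (the left table); where category_id has no match in categories, the category columns become NULL. Walk through each product:
  - product 1 (Desk): category_id=NULL, no match -> kept with NULL
  - product 2 (Camera): category_id=3 -> matches Tools
  - product 3 (Charger): category_id=NULL, no match -> kept with NULL
  - product 4 (Laptop): category_id=2 -> matches Toys
  - product 5 (Headphones): category_id=3 -> matches Tools
All 5 rows appear; 2 have NULL category.

SQL:
SELECT a.name, b.name AS category
FROM products a
LEFT JOIN categories b ON a.category_id = b.id

Result:
name       | category
-----------+---------
Desk       | NULL    
Camera     | Tools   
Charger    | NULL    
Laptop     | Toys    
Headphones | Tools   


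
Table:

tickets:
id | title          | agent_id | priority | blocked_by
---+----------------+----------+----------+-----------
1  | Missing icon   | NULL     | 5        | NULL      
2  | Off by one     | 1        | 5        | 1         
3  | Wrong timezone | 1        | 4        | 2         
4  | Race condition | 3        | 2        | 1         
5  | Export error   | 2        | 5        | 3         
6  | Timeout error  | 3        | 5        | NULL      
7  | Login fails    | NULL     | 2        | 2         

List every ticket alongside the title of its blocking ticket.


This is a self-join: tickets is joined to a second copy of itself, matching each row's blocked_by to another row's id. Use LEFT JOIN so rows with blocked_by=NULL are kept.
  - ticket 1 (Missing icon): blocked_by=NULL -> NULL
  - ticket 2 (Off by one): blocked_by=1 -> Missing icon
  - ticket 3 (Wrong timezone): blocked_by=2 -> Off by one
  - ticket 4 (Race condition): blocked_by=1 -> Missing icon
  - ticket 5 (Export error): blocked_by=3 -> Wrong timezone
  - ticket 6 (Timeout error): blocked_by=NULL -> NULL
  - ticket 7 (Login fails): blocked_by=2 -> Off by one

SQL:
SELECT a.title AS item, b.title AS blocked_by
FROM tickets a
LEFT JOIN tickets b ON a.blocked_by = b.id

Result:
item           | blocked_by    
---------------+---------------
Missing icon   | NULL          
Off by one     | Missing icon  
Wrong timezone | Off by one    
Race condition | Missing icon  
Export error   | Wrong timezone
Timeout error  | NULL          
Login fails    | Off by one    


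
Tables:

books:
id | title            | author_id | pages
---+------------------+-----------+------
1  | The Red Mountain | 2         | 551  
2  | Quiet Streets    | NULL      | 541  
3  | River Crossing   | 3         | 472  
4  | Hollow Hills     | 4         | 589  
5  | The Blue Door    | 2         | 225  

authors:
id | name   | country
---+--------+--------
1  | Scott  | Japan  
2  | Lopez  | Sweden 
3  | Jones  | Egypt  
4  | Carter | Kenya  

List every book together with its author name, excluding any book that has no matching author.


INNER JOIN keeps only books rows whose author_id matches an id in authors. Walk through each book:
  - book 1 (The Red Mountain): author_id=2 -> matches Lopez
  - book 2 (Quiet Streets): author_id=NULL, no match -> dropped
  - book 3 (River Crossing): author_id=3 -> matches Jones
  - book 4 (Hollow Hills): author_id=4 -> matches Carter
  - book 5 (The Blue Door): author_id=2 -> matches Lopez
So 1 of 5 rows is dropped.

SQL:
SELECT a.title, b.name AS author
FROM books a
INNER JOIN authors b ON a.author_id = b.id

Result:
title            | author
-----------------+-------
The Red Mountain | Lopez 
River Crossing   | Jones 
Hollow Hills     | Carter
The Blue Door    | Lopez 


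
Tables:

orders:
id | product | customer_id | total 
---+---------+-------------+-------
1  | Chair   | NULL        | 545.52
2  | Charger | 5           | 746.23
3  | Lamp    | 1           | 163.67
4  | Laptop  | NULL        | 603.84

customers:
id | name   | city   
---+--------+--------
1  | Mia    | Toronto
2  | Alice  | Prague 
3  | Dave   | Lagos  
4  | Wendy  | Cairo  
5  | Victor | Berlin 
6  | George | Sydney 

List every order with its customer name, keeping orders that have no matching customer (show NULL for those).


LEFT JOIN keeps every row from orders (the left table); where customer_id has no match in customers, the customer columns become NULL. Walk through each order:
  - order 1 (Chair): customer_id=NULL, no match -> kept with NULL
  - order 2 (Charger): customer_id=5 -> matches Victor
  - order 3 (Lamp): customer_id=1 -> matches Mia
  - order 4 (Laptop): customer_id=NULL, no match -> kept with NULL
All 4 rows appear; 2 have NULL customer.

SQL:
SELECT a.product, b.name AS customer
FROM orders a
LEFT JOIN customers b ON a.customer_id = b.id

Result:
product | customer
--------+---------
Chair   | NULL    
Charger | Victor  
Lamp    | Mia     
Laptop  | NULL    


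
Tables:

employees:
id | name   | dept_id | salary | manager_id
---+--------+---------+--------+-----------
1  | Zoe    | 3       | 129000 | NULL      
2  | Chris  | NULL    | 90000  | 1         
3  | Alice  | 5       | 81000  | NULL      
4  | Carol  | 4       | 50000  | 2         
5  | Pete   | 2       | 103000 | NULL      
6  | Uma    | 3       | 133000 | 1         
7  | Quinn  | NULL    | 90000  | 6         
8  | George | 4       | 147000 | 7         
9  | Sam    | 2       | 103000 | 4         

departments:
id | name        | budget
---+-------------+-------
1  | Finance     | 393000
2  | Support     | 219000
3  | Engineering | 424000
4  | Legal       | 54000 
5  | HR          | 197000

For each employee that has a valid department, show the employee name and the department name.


INNER JOIN keeps only employees rows whose dept_id matches an id in departments. Walk through each employee:
  - employee 1 (Zoe): dept_id=3 -> matches Engineering
  - employee 2 (Chris): dept_id=NULL, no match -> dropped
  - employee 3 (Alice): dept_id=5 -> matches HR
  - employee 4 (Carol): dept_id=4 -> matches Legal
  - employee 5 (Pete): dept_id=2 -> matches Support
  - employee 6 (Uma): dept_id=3 -> matches Engineering
  - employee 7 (Quinn): dept_id=NULL, no match -> dropped
  - employee 8 (George): dept_id=4 -> matches Legal
  - employee 9 (Sam): dept_id=2 -> matches Support
So 2 of 9 rows are dropped.

SQL:
SELECT a.name, b.name AS department
FROM employees a
INNER JOIN departments b ON a.dept_id = b.id

Result:
name   | department 
-------+------------
Zoe    | Engineering
Alice  | HR         
Carol  | Legal      
Pete   | Support    
Uma    | Engineering
George | Legal      
Sam    | Support    


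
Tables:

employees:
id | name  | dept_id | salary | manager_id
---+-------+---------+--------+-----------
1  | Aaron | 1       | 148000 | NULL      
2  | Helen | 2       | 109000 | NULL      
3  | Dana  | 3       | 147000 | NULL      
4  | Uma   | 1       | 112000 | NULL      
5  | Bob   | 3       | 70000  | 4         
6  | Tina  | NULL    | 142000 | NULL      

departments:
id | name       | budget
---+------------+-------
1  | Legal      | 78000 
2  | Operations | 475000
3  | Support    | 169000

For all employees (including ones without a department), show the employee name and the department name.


LEFT JOIN keeps every row from employees (the left table); where dept_id has no match in departments, the department columns become NULL. Walk through each employee:
  - employee 1 (Aaron): dept_id=1 -> matches Legal
  - employee 2 (Helen): dept_id=2 -> matches Operations
  - employee 3 (Dana): dept_id=3 -> matches Support
  - employee 4 (Uma): dept_id=1 -> matches Legal
  - employee 5 (Bob): dept_id=3 -> matches Support
  - employee 6 (Tina): dept_id=NULL, no match -> kept with NULL
All 6 rows appear; 1 has NULL department.

SQL:
SELECT a.name, b.name AS department
FROM employees a
LEFT JOIN departments b ON a.dept_id = b.id

Result:
name  | department
------+-----------
Aaron | Legal     
Helen | Operations
Dana  | Support   
Uma   | Legal     
Bob   | Support   
Tina  | NULL      


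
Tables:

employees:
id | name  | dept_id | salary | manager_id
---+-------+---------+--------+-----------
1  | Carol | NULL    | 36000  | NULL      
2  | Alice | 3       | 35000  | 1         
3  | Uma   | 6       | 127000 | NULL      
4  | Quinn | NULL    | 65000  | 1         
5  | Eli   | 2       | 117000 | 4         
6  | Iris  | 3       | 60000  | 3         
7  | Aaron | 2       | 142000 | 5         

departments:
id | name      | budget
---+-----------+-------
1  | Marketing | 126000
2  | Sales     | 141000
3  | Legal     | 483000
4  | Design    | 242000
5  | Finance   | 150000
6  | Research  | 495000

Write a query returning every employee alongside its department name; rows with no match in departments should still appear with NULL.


LEFT JOIN keeps every row from employees (the left table); where dept_id has no match in departments, the department columns become NULL. Walk through each employee:
  - employee 1 (Carol): dept_id=NULL, no match -> kept with NULL
  - employee 2 (Alice): dept_id=3 -> matches Legal
  - employee 3 (Uma): dept_id=6 -> matches Research
  - employee 4 (Quinn): dept_id=NULL, no match -> kept with NULL
  - employee 5 (Eli): dept_id=2 -> matches Sales
  - employee 6 (Iris): dept_id=3 -> matches Legal
  - employee 7 (Aaron): dept_id=2 -> matches Sales
All 7 rows appear; 2 have NULL department.

SQL:
SELECT a.name, b.name AS department
FROM employees a
LEFT JOIN departments b ON a.dept_id = b.id

Result:
name  | department
------+-----------
Carol | NULL      
Alice | Legal     
Uma   | Research  
Quinn | NULL      
Eli   | Sales     
Iris  | Legal     
Aaron | Sales     


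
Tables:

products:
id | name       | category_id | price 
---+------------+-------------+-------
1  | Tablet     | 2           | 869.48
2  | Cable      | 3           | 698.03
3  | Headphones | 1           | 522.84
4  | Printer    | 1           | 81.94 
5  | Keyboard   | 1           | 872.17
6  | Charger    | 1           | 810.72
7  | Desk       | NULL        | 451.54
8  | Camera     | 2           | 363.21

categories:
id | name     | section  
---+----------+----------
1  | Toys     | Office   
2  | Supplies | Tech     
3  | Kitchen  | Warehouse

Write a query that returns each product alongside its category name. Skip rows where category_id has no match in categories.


INNER JOIN keeps only products rows whose category_id matches an id in categories. Walk through each product:
  - product 1 (Tablet): category_id=2 -> matches Supplies
  - product 2 (Cable): category_id=3 -> matches Kitchen
  - product 3 (Headphones): category_id=1 -> matches Toys
  - product 4 (Printer): category_id=1 -> matches Toys
  - product 5 (Keyboard): category_id=1 -> matches Toys
  - product 6 (Charger): category_id=1 -> matches Toys
  - product 7 (Desk): category_id=NULL, no match -> dropped
  - product 8 (Camera): category_id=2 -> matches Supplies
So 1 of 8 rows is dropped.

SQL:
SELECT a.name, b.name AS category
FROM products a
INNER JOIN categories b ON a.category_id = b.id

Result:
name       | category
-----------+---------
Tablet     | Supplies
Cable      | Kitchen 
Headphones | Toys    
Printer    | Toys    
Keyboard   | Toys    
Charger    | Toys    
Camera     | Supplies


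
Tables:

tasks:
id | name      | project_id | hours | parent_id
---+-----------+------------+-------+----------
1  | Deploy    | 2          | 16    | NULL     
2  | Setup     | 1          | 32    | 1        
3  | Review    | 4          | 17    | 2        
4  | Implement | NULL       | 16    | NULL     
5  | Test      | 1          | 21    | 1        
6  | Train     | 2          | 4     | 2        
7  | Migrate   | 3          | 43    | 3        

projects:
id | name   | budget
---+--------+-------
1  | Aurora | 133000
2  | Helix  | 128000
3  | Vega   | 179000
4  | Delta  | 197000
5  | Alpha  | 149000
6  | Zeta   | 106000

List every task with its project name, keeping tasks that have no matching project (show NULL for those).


LEFT JOIN keeps every row from tasks (the left table); where project_id has no match in projects, the project columns become NULL. Walk through each task:
  - task 1 (Deploy): project_id=2 -> matches Helix
  - task 2 (Setup): project_id=1 -> matches Aurora
  - task 3 (Review): project_id=4 -> matches Delta
  - task 4 (Implement): project_id=NULL, no match -> kept with NULL
  - task 5 (Test): project_id=1 -> matches Aurora
  - task 6 (Train): project_id=2 -> matches Helix
  - task 7 (Migrate): project_id=3 -> matches Vega
All 7 rows appear; 1 has NULL project.

SQL:
SELECT a.name, b.name AS project
FROM tasks a
LEFT JOIN projects b ON a.project_id = b.id

Result:
name      | project
----------+--------
Deploy    | Helix  
Setup     | Aurora 
Review    | Delta  
Implement | NULL   
Test      | Aurora 
Train     | Helix  
Migrate   | Vega   


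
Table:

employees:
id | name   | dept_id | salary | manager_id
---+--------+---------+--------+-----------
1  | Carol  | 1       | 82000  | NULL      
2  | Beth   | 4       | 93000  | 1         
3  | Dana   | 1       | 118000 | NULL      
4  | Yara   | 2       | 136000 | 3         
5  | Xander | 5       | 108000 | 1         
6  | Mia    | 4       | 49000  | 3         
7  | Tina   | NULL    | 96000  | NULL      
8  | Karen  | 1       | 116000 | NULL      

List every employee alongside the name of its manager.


This is a self-join: employees is joined to a second copy of itself, matching each row's manager_id to another row's id. Use LEFT JOIN so rows with manager_id=NULL are kept.
  - employee 1 (Carol): manager_id=NULL -> NULL
  - employee 2 (Beth): manager_id=1 -> Carol
  - employee 3 (Dana): manager_id=NULL -> NULL
  - employee 4 (Yara): manager_id=3 -> Dana
  - employee 5 (Xander): manager_id=1 -> Carol
  - employee 6 (Mia): manager_id=3 -> Dana
  - employee 7 (Tina): manager_id=NULL -> NULL
  - employee 8 (Karen): manager_id=NULL -> NULL

SQL:
SELECT a.name AS item, b.name AS manager
FROM employees a
LEFT JOIN employees b ON a.manager_id = b.id

Result:
item   | manager
-------+--------
Carol  | NULL   
Beth   | Carol  
Dana   | NULL   
Yara   | Dana   
Xander | Carol  
Mia    | Dana   
Tina   | NULL   
Karen  | NULL   


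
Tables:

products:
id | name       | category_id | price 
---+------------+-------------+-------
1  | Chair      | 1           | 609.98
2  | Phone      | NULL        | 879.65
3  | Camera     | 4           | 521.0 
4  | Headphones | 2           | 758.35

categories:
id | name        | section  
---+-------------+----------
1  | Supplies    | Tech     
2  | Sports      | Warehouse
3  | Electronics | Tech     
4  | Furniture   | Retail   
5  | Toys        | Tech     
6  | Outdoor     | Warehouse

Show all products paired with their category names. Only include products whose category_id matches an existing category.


INNER JOIN keeps only products rows whose category_id matches an id in categories. Walk through each product:
  - product 1 (Chair): category_id=1 -> matches Supplies
  - product 2 (Phone): category_id=NULL, no match -> dropped
  - product 3 (Camera): category_id=4 -> matches Furniture
  - product 4 (Headphones): category_id=2 -> matches Sports
So 1 of 4 rows is dropped.

SQL:
SELECT a.name, b.name AS category
FROM products a
INNER JOIN categories b ON a.category_id = b.id

Result:
name       | category 
-----------+----------
Chair      | Supplies 
Camera     | Furniture
Headphones | Sports   


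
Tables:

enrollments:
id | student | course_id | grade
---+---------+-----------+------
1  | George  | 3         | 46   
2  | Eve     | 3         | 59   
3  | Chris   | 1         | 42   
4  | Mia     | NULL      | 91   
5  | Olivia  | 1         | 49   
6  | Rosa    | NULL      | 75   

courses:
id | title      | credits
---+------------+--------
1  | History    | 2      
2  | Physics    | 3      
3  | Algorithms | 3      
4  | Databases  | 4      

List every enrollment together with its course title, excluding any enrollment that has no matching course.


INNER JOIN keeps only enrollments rows whose course_id matches an id in courses. Walk through each enrollment:
  - enrollment 1 (George): course_id=3 -> matches Algorithms
  - enrollment 2 (Eve): course_id=3 -> matches Algorithms
  - enrollment 3 (Chris): course_id=1 -> matches History
  - enrollment 4 (Mia): course_id=NULL, no match -> dropped
  - enrollment 5 (Olivia): course_id=1 -> matches History
  - enrollment 6 (Rosa): course_id=NULL, no match -> dropped
So 2 of 6 rows are dropped.

SQL:
SELECT a.student, b.title AS course
FROM enrollments a
INNER JOIN courses b ON a.course_id = b.id

Result:
student | course    
--------+-----------
George  | Algorithms
Eve     | Algorithms
Chris   | History   
Olivia  | History   


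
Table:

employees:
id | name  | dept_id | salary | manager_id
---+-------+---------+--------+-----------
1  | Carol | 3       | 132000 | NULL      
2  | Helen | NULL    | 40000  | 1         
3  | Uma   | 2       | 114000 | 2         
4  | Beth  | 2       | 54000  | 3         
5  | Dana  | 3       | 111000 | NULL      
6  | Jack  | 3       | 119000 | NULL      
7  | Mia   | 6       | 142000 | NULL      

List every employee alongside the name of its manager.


This is a self-join: employees is joined to a second copy of itself, matching each row's manager_id to another row's id. Use LEFT JOIN so rows with manager_id=NULL are kept.
  - employee 1 (Carol): manager_id=NULL -> NULL
  - employee 2 (Helen): manager_id=1 -> Carol
  - employee 3 (Uma): manager_id=2 -> Helen
  - employee 4 (Beth): manager_id=3 -> Uma
  - employee 5 (Dana): manager_id=NULL -> NULL
  - employee 6 (Jack): manager_id=NULL -> NULL
  - employee 7 (Mia): manager_id=NULL -> NULL

SQL:
SELECT a.name AS item, b.name AS manager
FROM employees a
LEFT JOIN employees b ON a.manager_id = b.id

Result:
item  | manager
------+--------
Carol | NULL   
Helen | Carol  
Uma   | Helen  
Beth  | Uma    
Dana  | NULL   
Jack  | NULL   
Mia   | NULL   


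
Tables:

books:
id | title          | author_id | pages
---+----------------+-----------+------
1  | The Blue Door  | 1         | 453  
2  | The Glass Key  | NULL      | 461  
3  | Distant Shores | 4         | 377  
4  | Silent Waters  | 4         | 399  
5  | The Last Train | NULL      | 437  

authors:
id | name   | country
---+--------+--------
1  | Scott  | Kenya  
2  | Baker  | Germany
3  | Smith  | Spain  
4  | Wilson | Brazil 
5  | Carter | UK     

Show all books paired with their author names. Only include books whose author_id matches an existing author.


INNER JOIN keeps only books rows whose author_id matches an id in authors. Walk through each book:
  - book 1 (The Blue Door): author_id=1 -> matches Scott
  - book 2 (The Glass Key): author_id=NULL, no match -> dropped
  - book 3 (Distant Shores): author_id=4 -> matches Wilson
  - book 4 (Silent Waters): author_id=4 -> matches Wilson
  - book 5 (The Last Train): author_id=NULL, no match -> dropped
So 2 of 5 rows are dropped.

SQL:
SELECT a.title, b.name AS author
FROM books a
INNER JOIN authors b ON a.author_id = b.id

Result:
title          | author
---------------+-------
The Blue Door  | Scott 
Distant Shores | Wilson
Silent Waters  | Wilson
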